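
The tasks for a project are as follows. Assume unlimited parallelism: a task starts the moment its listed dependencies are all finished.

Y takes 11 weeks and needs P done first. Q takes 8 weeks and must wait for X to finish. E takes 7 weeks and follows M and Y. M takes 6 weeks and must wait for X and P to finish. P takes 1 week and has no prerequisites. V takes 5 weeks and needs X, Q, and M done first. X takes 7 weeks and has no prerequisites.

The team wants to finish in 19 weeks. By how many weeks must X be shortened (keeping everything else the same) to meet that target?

Current finish: 20 weeks; target: 19.
X is on every critical path, so each week cut from X cuts the finish by one (this holds down to a finish of 19).
Need 20 − 19 = 1 week off X → X becomes 6 weeks, finish becomes 19.

1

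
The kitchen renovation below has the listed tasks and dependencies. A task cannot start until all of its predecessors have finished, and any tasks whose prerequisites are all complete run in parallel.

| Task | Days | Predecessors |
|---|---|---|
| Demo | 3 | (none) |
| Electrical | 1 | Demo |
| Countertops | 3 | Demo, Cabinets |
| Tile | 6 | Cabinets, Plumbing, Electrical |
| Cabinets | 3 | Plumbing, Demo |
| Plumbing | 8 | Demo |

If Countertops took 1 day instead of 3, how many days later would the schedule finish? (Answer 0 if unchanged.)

0

As given, the longest chain is Demo→Plumbing→Cabinets→Tile = 3+8+3+6 = 20, so the finish is 20 days.
The longest path through Countertops is only 17 days, so Countertops has float 3.
That remains the longest chain; total 20 days.
Change in finish: 20 − 20 = +0 days.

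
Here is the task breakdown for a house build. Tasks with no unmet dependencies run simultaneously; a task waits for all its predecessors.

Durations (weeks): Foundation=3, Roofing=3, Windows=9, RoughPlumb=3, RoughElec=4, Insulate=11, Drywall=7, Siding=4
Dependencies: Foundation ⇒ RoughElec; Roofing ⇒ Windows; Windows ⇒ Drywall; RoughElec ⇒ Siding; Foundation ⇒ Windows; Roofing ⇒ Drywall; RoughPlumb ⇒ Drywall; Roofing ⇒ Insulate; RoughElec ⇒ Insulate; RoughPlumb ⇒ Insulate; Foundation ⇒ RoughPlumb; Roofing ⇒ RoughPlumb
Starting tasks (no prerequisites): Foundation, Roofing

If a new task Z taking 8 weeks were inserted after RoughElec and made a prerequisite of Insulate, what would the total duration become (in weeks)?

26

Originally the house build takes 19 weeks.
With Z inserted, Insulate now waits for max(RoughElec, Roofing, RoughPlumb, Z).
New critical path: Foundation→RoughElec→Z→Insulate = 3+4+8+11 = 26 ⇒ 26 weeks.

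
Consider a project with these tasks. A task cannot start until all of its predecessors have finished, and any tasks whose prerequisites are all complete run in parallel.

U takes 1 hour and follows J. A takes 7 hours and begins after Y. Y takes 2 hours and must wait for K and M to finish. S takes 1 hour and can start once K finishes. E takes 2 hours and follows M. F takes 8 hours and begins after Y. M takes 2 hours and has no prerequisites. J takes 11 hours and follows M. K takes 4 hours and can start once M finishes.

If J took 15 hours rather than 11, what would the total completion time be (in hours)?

18

The binding path is M→K→Y→F = 2+4+2+8 = 16; finish at 16 hours.
The longest path through J is only 14 hours, so J has float 2.
The binding chain switches to M→J→U = 2+15+1 = 18; finish 18 hours.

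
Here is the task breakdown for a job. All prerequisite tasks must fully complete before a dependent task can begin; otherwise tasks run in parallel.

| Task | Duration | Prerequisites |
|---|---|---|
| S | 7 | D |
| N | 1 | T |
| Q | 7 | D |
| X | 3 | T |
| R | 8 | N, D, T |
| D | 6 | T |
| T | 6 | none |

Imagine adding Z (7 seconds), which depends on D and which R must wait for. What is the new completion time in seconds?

Originally the job takes 20 seconds.
With Z inserted, R now waits for max(N, D, T, Z).
New critical path: T→D→Z→R = 6+6+7+8 = 27 ⇒ 27 seconds.

27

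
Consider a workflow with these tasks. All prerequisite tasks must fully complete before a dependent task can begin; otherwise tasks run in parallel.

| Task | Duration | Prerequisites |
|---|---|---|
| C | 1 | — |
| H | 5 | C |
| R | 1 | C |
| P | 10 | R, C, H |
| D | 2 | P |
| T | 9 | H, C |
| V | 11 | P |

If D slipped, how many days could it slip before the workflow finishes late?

The longest chain is C→H→P→V = 1+5+10+11 = 27; overall finish 27 days.
Longest path through D: 18 days (earliest finish 18, latest finish 27).
Float = 27 − 18 = 9.

9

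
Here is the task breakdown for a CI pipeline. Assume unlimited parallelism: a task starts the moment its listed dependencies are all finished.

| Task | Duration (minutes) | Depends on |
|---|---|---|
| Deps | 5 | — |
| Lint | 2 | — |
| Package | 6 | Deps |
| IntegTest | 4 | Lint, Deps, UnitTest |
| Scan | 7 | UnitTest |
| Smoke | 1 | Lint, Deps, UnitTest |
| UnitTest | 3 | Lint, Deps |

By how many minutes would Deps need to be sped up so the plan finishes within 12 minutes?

3

Current finish: 15 minutes; target: 12.
Deps is on every critical path, so each minute cut from Deps cuts the finish by one (this holds down to a finish of 12).
Need 15 − 12 = 3 minutes off Deps → Deps becomes 2 minutes, finish becomes 12.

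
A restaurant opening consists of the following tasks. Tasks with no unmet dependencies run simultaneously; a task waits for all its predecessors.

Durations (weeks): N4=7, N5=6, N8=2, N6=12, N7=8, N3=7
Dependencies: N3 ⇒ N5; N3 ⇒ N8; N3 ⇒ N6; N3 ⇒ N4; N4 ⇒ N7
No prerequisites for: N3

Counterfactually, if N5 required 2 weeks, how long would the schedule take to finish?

Actual critical path: N3→N4→N7 = 7+7+8 = 22 ⇒ 22 weeks.
The longest path through N5 is only 13 weeks, so N5 has float 9.
That remains the longest chain; total 22 weeks.

22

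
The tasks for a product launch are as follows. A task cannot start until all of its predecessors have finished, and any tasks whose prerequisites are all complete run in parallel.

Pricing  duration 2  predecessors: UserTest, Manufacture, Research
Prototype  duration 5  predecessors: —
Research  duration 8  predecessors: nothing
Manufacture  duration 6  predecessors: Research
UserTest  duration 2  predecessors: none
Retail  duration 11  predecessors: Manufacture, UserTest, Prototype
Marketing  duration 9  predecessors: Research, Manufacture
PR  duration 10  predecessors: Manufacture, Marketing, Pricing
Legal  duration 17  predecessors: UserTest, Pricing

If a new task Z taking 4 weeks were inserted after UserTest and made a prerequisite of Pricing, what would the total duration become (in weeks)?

33

Originally the schedule takes 33 weeks.
With Z inserted, Pricing now waits for max(UserTest, Manufacture, Research, Z).
New critical path: Research→Manufacture→Pricing→Legal = 8+6+2+17 = 33 ⇒ 33 weeks.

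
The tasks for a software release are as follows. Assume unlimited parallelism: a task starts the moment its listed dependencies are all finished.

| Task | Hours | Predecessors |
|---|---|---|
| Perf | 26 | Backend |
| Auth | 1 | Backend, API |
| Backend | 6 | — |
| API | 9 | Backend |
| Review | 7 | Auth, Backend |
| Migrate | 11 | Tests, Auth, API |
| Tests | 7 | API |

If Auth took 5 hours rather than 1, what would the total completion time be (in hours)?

The binding path is Backend→API→Tests→Migrate = 6+9+7+11 = 33; finish at 33 hours.
Auth has 6 hours of float (longest path through it is 27).
That remains the longest chain; total 33 hours.

33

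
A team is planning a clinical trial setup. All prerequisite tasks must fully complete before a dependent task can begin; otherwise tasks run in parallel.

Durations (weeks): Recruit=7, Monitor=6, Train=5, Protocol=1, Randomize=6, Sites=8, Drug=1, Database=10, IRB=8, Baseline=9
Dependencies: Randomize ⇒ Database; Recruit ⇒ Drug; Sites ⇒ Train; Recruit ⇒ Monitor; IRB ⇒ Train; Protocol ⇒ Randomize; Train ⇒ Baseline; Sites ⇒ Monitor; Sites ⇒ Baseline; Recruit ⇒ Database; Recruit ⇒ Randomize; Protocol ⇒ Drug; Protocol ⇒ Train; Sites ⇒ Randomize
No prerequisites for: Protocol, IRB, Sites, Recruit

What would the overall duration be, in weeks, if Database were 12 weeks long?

26

Actual critical path: Sites→Randomize→Database = 8+6+10 = 24 ⇒ 24 weeks.
Since Database is critical, the +2 change carries straight to that chain (now 26 weeks).
No other chain overtakes it, so the finish is 26 weeks.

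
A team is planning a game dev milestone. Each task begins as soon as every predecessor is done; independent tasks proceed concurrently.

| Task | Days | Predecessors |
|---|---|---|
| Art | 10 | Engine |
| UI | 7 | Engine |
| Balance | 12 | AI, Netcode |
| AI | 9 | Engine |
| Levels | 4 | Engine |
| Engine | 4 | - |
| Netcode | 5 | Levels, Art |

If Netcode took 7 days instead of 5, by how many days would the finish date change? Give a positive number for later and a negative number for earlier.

Critical path before the change: Engine→Art→Netcode→Balance = 4+10+5+12 = 31 giving 31 days.
Netcode is on the critical path; changing it to 7 makes that path 33 days.
No other chain overtakes it, so the finish is 33 days.
Change in finish: 33 − 31 = +2 days.

2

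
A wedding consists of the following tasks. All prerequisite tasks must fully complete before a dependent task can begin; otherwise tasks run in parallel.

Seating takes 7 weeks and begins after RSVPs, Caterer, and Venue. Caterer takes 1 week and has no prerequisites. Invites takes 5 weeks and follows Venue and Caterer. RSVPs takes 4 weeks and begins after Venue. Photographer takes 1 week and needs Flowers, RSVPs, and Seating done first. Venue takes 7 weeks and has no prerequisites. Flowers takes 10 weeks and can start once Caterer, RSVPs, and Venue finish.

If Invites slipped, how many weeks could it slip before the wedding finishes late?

10

The longest chain is Venue→RSVPs→Flowers→Photographer = 7+4+10+1 = 22; overall finish 22 weeks.
Invites finishes as early as 12 and must finish by 22.
So Invites can slip 22 − 12 = 10 weeks.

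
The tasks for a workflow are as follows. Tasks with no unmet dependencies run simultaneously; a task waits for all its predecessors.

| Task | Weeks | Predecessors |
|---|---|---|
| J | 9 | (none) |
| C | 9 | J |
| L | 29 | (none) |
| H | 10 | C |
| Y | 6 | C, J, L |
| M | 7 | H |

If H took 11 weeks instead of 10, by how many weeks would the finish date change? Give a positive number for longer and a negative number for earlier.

1

Critical path before the change: J→C→H→M = 9+9+10+7 = 35 giving 35 weeks.
H is on the critical path; changing it to 11 makes that path 36 weeks.
No other chain overtakes it, so the finish is 36 weeks.
Change in finish: 36 − 35 = +1 weeks.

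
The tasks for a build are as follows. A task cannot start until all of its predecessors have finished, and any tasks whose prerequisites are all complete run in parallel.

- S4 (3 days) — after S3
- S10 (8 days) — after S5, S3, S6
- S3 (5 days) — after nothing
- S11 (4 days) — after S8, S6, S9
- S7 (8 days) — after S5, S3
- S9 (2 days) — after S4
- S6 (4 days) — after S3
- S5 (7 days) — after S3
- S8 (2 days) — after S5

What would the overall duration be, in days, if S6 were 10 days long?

23

As given, the longest chain is S3→S5→S7 = 5+7+8 = 20, so the finish is 20 days.
S6 has 3 days of float (longest path through it is 17).
Now S3→S6→S10 = 5+10+8 = 23 is longest, so the finish becomes 23 days.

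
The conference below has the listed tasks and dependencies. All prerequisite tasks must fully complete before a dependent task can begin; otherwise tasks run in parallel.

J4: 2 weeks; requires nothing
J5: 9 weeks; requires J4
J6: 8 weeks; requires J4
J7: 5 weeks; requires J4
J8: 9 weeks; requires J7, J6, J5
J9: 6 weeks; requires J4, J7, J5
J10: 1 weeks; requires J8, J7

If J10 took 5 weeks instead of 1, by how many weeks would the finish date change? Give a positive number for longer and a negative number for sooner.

Critical path before the change: J4→J5→J8→J10 = 2+9+9+1 = 21 giving 21 weeks.
J10 lies on that path, so at 5 weeks the path becomes 25 weeks.
That remains the longest chain; total 25 weeks.
Change in finish: 25 − 21 = +4 weeks.

4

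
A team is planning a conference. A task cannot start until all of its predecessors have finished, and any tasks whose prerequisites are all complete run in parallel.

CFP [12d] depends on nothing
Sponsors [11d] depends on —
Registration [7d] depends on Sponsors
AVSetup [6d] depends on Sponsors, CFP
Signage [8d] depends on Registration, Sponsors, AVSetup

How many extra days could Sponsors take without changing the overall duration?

0

Critical path: CFP→AVSetup→Signage = 12+6+8 = 26, so the finish is 26 days.
The longest chain containing Sponsors totals 26 days.
Float = 26 − 26 = 0.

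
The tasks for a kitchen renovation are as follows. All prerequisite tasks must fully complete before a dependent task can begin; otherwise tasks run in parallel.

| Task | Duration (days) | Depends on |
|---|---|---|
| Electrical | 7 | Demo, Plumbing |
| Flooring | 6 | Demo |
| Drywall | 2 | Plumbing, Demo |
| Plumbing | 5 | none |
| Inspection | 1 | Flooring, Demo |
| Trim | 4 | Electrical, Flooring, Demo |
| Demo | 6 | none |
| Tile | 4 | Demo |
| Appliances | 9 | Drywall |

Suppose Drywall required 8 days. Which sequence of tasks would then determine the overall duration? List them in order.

The binding path is Demo→Drywall→Appliances = 6+2+9 = 17; finish at 17 days.
Since Drywall is critical, the +6 change carries straight to that chain (now 23 days).
No other chain overtakes it, so the finish is 23 days.

Demo, Drywall, Appliances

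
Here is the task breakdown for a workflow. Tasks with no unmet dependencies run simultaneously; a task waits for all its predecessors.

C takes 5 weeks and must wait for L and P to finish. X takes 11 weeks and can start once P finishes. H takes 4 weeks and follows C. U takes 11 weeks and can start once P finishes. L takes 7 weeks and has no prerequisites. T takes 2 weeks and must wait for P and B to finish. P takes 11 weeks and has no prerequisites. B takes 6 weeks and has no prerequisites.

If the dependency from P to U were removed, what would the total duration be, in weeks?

With the dependency in place, P→U = 11+11 = 22 sets the finish at 22 weeks.
Without P→U, U's earliest start moves from 11 to 0.
The longest chain is now P→X = 11+11 = 22, so the job takes 22 weeks.

22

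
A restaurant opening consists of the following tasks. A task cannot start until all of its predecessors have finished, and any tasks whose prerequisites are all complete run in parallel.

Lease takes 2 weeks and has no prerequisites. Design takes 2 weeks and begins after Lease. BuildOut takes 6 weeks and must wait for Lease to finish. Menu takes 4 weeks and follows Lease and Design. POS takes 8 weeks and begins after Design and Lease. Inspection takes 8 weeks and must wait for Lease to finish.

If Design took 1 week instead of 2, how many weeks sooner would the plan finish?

1

Actual critical path: Lease→Design→POS = 2+2+8 = 12 ⇒ 12 weeks.
Since Design is critical, the -1 change carries straight to that chain (now 11 weeks).
That remains the longest chain; total 11 weeks.
Change in finish: 11 − 12 = -1 weeks.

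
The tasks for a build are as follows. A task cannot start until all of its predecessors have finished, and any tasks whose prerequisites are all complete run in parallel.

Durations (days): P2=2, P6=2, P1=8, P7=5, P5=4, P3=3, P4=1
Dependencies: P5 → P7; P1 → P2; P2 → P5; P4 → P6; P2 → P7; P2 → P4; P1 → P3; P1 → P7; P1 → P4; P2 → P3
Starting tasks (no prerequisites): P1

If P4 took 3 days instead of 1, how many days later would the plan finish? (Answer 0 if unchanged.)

Critical path before the change: P1→P2→P5→P7 = 8+2+4+5 = 19 giving 19 days.
P4 has 6 days of float (longest path through it is 13).
That remains the longest chain; total 19 days.
Change in finish: 19 − 19 = +0 days.

0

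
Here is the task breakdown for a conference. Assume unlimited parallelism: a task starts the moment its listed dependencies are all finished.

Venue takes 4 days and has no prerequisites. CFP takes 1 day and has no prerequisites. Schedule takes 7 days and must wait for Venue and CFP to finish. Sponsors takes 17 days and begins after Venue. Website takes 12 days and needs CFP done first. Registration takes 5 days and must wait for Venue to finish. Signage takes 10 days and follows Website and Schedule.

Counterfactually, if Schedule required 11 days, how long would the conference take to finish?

25

The binding path is CFP→Website→Signage = 1+12+10 = 23; finish at 23 days.
Schedule is off the critical path — its longest chain is 21 days, giving 2 of slack.
Now Venue→Schedule→Signage = 4+11+10 = 25 is longest, so the finish becomes 25 days.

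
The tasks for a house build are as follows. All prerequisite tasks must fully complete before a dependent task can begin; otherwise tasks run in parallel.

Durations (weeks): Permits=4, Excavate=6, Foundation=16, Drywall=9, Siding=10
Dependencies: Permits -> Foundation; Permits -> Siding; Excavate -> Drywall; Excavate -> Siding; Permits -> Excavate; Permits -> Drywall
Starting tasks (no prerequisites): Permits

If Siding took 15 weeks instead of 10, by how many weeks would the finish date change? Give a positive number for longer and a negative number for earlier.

5

Baseline: Permits→Excavate→Siding = 4+6+10 = 20 → 20 weeks.
Siding lies on that path, so at 15 weeks the path becomes 25 weeks.
That remains the longest chain; total 25 weeks.
Change in finish: 25 − 20 = +5 weeks.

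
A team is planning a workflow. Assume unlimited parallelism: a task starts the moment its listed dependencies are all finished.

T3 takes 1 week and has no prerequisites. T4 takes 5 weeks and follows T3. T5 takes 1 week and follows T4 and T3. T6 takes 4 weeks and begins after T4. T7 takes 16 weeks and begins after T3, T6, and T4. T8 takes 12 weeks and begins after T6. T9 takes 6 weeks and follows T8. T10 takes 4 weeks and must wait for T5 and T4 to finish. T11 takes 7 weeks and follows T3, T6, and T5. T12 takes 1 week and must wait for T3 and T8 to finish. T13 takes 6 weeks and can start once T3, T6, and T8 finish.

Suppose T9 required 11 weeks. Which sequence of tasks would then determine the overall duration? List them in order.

Baseline: T3→T4→T6→T8→T9 = 1+5+4+12+6 = 28 → 28 weeks.
Since T9 is critical, the +5 change carries straight to that chain (now 33 weeks).
That remains the longest chain; total 33 weeks.

T3, T4, T6, T8, T9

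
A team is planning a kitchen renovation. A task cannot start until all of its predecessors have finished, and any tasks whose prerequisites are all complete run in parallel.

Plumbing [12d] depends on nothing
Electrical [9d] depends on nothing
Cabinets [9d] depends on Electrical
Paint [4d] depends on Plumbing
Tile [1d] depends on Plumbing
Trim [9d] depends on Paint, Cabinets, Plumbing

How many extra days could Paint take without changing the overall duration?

The longest chain is Electrical→Cabinets→Trim = 9+9+9 = 27; overall finish 27 days.
Paint finishes as early as 16 and must finish by 18.
Float = 27 − 25 = 2.

2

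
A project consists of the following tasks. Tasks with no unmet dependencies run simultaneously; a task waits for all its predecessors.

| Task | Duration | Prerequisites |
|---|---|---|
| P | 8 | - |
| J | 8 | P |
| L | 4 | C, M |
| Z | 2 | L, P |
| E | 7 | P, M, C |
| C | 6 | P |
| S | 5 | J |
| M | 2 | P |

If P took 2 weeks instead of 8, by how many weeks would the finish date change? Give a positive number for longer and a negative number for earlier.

-6

As given, the longest chain is P→C→E = 8+6+7 = 21, so the finish is 21 weeks.
P lies on that path, so at 2 weeks the path becomes 15 weeks.
The critical path is still P→C→E; finish is now 15 weeks.
Change in finish: 15 − 21 = -6 weeks.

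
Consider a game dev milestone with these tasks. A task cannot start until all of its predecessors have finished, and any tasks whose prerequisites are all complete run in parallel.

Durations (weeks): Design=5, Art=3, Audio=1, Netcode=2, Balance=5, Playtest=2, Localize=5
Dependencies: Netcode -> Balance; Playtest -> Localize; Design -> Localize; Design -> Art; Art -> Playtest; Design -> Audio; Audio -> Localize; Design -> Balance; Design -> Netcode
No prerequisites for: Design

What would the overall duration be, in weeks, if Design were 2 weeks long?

Baseline: Design→Art→Playtest→Localize = 5+3+2+5 = 15 → 15 weeks.
Design lies on that path, so at 2 weeks the path becomes 12 weeks.
No other chain overtakes it, so the finish is 12 weeks.

12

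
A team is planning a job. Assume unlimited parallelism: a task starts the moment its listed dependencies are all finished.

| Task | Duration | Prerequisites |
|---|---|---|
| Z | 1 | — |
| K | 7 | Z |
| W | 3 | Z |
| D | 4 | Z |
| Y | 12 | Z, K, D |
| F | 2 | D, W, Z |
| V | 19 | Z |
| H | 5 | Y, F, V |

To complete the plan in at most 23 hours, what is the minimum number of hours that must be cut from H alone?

2

Current finish: 25 hours; target: 23.
H is on every critical path, so each hour cut from H cuts the finish by one (this holds down to a finish of 21).
Need 25 − 23 = 2 hours off H → H becomes 3 hours, finish becomes 23.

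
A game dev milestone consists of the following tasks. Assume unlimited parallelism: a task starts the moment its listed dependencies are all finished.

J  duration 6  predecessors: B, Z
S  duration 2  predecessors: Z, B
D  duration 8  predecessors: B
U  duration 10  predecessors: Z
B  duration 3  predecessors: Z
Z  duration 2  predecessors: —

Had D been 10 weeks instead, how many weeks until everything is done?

As given, the longest chain is Z→B→D = 2+3+8 = 13, so the finish is 13 weeks.
D lies on that path, so at 10 weeks the path becomes 15 weeks.
The critical path is still Z→B→D; finish is now 15 weeks.

15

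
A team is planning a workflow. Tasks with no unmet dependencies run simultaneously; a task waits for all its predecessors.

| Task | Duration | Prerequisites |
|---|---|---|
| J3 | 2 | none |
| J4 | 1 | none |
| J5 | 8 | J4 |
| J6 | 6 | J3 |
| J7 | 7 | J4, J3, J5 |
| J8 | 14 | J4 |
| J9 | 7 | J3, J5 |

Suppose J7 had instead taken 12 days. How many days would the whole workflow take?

21

Baseline: J4→J5→J7 = 1+8+7 = 16 → 16 days.
J7 lies on that path, so at 12 days the path becomes 21 days.
That remains the longest chain; total 21 days.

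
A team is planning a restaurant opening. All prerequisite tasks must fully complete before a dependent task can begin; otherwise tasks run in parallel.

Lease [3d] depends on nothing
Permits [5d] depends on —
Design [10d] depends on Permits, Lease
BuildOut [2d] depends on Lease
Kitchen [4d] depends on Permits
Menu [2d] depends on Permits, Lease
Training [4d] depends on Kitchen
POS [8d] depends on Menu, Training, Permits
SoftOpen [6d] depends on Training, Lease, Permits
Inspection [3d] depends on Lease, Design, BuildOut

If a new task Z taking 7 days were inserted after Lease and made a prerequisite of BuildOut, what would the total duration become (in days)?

21

Originally the plan takes 21 days.
With Z inserted, BuildOut now waits for max(Lease, Z).
New critical path: Permits→Kitchen→Training→POS = 5+4+4+8 = 21 ⇒ 21 days.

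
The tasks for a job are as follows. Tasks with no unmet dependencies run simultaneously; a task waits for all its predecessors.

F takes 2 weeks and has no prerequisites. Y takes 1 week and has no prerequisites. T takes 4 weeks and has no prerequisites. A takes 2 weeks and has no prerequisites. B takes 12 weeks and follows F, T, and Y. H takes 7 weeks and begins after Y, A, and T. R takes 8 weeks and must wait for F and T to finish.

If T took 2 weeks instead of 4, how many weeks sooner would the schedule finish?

As given, the longest chain is T→B = 4+12 = 16, so the finish is 16 weeks.
Since T is critical, the -2 change carries straight to that chain (now 14 weeks).
The binding chain switches to F→B = 2+12 = 14; finish 14 weeks.
Change in finish: 14 − 16 = -2 weeks.

2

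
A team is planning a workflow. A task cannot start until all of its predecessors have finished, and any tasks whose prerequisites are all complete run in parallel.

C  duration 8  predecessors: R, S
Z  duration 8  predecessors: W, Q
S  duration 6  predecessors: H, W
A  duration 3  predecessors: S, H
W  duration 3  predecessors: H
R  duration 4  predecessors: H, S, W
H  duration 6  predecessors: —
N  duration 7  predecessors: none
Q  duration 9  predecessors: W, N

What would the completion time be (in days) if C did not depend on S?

27

With the dependency in place, H→W→S→R→C = 6+3+6+4+8 = 27 sets the finish at 27 days.
Dropping S→C doesn't change C's earliest start (19); another predecessor still binds.
After: H→W→S→R→C = 6+3+6+4+8 = 27 → 27 days.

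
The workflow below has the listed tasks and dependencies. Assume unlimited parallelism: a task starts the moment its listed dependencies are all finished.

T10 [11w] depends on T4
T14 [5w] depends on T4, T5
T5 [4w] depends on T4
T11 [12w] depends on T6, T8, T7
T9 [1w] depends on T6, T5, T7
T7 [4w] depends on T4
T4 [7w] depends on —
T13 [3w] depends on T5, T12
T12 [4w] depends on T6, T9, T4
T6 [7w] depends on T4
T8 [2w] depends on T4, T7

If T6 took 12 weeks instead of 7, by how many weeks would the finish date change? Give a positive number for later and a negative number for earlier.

Critical path before the change: T4→T6→T11 = 7+7+12 = 26 giving 26 weeks.
T6 is on the critical path; changing it to 12 makes that path 31 weeks.
That remains the longest chain; total 31 weeks.
Change in finish: 31 − 26 = +5 weeks.

5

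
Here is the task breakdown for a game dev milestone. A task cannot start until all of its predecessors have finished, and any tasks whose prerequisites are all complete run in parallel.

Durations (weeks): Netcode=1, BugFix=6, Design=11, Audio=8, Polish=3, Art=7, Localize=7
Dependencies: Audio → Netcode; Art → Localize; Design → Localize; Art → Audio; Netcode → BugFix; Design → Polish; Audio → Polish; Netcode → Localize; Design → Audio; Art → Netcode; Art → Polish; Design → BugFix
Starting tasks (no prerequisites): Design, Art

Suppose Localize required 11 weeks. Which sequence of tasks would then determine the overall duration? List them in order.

Design, Audio, Netcode, Localize

Baseline: Design→Audio→Netcode→Localize = 11+8+1+7 = 27 → 27 weeks.
Localize lies on that path, so at 11 weeks the path becomes 31 weeks.
The critical path is still Design→Audio→Netcode→Localize; finish is now 31 weeks.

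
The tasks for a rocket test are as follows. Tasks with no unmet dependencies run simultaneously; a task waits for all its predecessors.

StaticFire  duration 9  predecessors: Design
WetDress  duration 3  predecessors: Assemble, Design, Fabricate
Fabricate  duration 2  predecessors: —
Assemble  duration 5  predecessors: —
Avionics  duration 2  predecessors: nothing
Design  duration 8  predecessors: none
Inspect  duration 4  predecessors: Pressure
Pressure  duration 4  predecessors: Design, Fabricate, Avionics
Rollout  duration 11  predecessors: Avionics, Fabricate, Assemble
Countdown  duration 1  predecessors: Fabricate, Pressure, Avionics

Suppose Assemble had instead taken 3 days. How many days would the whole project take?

17

Baseline: Design→StaticFire = 8+9 = 17 → 17 days.
Assemble is off the critical path — its longest chain is 16 days, giving 1 of slack.
The critical path is still Design→StaticFire; finish is now 17 days.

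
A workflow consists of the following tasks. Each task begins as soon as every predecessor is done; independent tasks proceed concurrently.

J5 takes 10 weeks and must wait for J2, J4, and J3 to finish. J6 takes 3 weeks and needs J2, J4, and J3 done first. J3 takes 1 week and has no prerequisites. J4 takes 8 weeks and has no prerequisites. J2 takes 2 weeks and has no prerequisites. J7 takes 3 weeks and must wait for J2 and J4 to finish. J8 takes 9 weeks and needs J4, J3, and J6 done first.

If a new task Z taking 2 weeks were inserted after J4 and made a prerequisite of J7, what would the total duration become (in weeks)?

20

Originally the schedule takes 20 weeks.
With Z inserted, J7 now waits for max(J2, J4, Z).
New critical path: J4→J6→J8 = 8+3+9 = 20 ⇒ 20 weeks.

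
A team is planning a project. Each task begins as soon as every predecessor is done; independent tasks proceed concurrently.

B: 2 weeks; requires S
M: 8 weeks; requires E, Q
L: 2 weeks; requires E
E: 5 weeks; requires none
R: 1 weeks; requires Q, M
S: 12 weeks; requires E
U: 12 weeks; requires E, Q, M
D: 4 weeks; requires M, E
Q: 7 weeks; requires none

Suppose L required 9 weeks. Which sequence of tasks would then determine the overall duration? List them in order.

The binding path is Q→M→U = 7+8+12 = 27; finish at 27 weeks.
L is off the critical path — its longest chain is 7 weeks, giving 20 of slack.
The critical path is still Q→M→U; finish is now 27 weeks.

Q, M, U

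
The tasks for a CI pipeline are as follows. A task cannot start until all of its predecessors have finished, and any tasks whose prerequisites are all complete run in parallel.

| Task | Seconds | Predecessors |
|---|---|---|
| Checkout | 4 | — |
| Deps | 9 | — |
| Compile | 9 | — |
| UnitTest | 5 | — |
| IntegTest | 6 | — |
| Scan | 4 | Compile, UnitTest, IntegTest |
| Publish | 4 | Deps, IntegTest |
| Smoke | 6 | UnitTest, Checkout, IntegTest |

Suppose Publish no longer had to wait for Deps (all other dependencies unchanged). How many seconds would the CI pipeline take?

13

With the dependency in place, Deps→Publish = 9+4 = 13 sets the finish at 13 seconds.
Without Deps→Publish, Publish's earliest start moves from 9 to 6.
The longest chain is now Compile→Scan = 9+4 = 13, so the CI pipeline takes 13 seconds.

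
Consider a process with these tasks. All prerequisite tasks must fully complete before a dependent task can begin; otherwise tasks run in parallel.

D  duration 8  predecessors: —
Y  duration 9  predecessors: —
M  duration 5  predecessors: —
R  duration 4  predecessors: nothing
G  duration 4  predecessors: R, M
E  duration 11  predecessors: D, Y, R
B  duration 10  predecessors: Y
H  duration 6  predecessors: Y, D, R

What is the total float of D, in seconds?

Y→E = 9+11 = 20 sets the makespan at 20 seconds.
Longest path through D: 19 seconds (earliest finish 8, latest finish 9).
So D can slip 9 − 8 = 1 second.

1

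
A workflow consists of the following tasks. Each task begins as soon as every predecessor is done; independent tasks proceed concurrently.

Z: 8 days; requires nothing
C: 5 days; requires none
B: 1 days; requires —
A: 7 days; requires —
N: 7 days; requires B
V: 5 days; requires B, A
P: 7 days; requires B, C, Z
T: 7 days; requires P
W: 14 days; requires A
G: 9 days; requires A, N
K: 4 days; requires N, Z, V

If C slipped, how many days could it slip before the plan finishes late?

3

Z→P→T = 8+7+7 = 22 sets the makespan at 22 days.
Longest path through C: 19 days (earliest finish 5, latest finish 8).
So C can slip 8 − 5 = 3 days.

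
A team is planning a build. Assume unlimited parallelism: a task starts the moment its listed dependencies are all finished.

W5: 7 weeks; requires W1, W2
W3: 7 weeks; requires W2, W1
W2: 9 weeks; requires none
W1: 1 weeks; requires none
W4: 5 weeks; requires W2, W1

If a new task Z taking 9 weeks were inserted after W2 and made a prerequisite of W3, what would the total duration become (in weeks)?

25

Originally the schedule takes 16 weeks.
With Z inserted, W3 now waits for max(W2, W1, Z).
New critical path: W2→Z→W3 = 9+9+7 = 25 ⇒ 25 weeks.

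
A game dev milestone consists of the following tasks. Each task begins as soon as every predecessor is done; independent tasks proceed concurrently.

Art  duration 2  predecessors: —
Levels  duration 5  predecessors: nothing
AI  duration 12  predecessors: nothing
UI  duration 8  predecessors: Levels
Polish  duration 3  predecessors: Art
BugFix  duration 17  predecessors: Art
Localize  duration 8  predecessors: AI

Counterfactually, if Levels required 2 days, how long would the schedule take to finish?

20

Critical path before the change: AI→Localize = 12+8 = 20 giving 20 days.
Levels has 7 days of float (longest path through it is 13).
No other chain overtakes it, so the finish is 20 days.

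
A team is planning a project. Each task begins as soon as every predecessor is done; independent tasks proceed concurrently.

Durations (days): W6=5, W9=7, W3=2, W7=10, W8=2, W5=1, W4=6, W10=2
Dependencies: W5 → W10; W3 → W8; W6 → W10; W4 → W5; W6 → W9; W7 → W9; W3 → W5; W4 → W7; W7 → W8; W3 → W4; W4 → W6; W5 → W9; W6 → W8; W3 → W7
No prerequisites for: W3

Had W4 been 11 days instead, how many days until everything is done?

The binding path is W3→W4→W7→W9 = 2+6+10+7 = 25; finish at 25 days.
W4 is on the critical path; changing it to 11 makes that path 30 days.
The critical path is still W3→W4→W7→W9; finish is now 30 days.

30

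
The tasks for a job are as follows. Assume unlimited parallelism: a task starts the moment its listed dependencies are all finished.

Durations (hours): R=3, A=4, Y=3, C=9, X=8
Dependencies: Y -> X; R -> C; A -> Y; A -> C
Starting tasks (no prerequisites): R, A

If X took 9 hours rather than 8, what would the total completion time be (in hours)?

16

Critical path before the change: A→Y→X = 4+3+8 = 15 giving 15 hours.
Since X is critical, the +1 change carries straight to that chain (now 16 hours).
That remains the longest chain; total 16 hours.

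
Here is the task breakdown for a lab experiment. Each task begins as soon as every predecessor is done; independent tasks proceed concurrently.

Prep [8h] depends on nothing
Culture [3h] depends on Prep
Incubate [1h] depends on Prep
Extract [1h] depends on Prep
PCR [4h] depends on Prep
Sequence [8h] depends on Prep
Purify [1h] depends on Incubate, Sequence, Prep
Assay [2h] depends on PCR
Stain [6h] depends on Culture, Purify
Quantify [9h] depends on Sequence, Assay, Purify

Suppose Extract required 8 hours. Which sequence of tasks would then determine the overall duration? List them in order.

The binding path is Prep→Sequence→Purify→Quantify = 8+8+1+9 = 26; finish at 26 hours.
Extract is off the critical path — its longest chain is 9 hours, giving 17 of slack.
The critical path is still Prep→Sequence→Purify→Quantify; finish is now 26 hours.

Prep, Sequence, Purify, Quantify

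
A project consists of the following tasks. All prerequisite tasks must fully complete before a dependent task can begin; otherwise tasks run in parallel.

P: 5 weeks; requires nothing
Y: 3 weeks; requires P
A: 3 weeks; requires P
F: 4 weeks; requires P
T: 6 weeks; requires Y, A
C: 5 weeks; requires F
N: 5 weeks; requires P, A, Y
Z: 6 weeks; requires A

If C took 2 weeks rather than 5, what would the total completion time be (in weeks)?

14

The binding path is P→F→C = 5+4+5 = 14; finish at 14 weeks.
C lies on that path, so at 2 weeks the path becomes 11 weeks.
Now P→Y→T = 5+3+6 = 14 is longest, so the finish becomes 14 weeks.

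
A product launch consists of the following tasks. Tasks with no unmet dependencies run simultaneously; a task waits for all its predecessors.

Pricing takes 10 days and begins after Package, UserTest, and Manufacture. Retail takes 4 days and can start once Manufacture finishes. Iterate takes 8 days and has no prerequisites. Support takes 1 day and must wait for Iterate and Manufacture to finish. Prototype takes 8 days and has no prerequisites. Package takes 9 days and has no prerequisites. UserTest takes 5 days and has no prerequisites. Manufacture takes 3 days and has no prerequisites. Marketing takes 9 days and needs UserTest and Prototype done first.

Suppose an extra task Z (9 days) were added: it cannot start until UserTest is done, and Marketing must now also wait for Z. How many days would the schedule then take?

23

Originally the schedule takes 19 days.
With Z inserted, Marketing now waits for max(UserTest, Prototype, Z).
New critical path: UserTest→Z→Marketing = 5+9+9 = 23 ⇒ 23 days.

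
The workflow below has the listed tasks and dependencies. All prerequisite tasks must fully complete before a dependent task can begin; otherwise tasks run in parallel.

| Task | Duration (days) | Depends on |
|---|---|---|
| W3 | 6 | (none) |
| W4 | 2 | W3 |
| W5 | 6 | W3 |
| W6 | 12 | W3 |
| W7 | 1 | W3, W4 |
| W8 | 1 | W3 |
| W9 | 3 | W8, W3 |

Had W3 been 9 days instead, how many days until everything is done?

21

Baseline: W3→W6 = 6+12 = 18 → 18 days.
W3 is on the critical path; changing it to 9 makes that path 21 days.
That remains the longest chain; total 21 days.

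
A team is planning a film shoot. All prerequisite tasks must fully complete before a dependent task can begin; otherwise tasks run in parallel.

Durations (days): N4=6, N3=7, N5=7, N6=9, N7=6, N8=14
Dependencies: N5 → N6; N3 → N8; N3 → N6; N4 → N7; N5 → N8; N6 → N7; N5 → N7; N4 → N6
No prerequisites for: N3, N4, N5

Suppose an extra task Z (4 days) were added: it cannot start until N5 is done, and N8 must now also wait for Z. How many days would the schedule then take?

Originally the schedule takes 22 days.
With Z inserted, N8 now waits for max(N3, N5, Z).
New critical path: N5→Z→N8 = 7+4+14 = 25 ⇒ 25 days.

25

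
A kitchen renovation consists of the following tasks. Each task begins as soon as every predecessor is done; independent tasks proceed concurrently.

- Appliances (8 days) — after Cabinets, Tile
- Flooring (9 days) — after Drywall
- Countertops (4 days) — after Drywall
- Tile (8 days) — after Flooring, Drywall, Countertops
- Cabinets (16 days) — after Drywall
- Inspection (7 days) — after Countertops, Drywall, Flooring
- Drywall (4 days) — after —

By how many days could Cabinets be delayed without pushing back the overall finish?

1

The longest chain is Drywall→Flooring→Tile→Appliances = 4+9+8+8 = 29; overall finish 29 days.
Longest path through Cabinets: 28 days (earliest finish 20, latest finish 21).
So Cabinets can slip 21 − 20 = 1 day.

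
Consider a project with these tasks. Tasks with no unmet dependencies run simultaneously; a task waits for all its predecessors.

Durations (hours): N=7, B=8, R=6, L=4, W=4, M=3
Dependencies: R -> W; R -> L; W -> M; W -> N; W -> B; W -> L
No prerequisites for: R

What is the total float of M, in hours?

5

R→W→B = 6+4+8 = 18 sets the makespan at 18 hours.
M finishes as early as 13 and must finish by 18.
Float = 18 − 13 = 5.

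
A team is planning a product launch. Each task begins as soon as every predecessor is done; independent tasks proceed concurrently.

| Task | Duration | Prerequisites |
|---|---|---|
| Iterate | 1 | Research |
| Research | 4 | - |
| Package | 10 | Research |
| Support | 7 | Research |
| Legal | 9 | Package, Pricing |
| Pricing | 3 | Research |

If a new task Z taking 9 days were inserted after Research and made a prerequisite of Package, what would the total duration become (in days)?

32

Originally the job takes 23 days.
With Z inserted, Package now waits for max(Research, Z).
New critical path: Research→Z→Package→Legal = 4+9+10+9 = 32 ⇒ 32 days.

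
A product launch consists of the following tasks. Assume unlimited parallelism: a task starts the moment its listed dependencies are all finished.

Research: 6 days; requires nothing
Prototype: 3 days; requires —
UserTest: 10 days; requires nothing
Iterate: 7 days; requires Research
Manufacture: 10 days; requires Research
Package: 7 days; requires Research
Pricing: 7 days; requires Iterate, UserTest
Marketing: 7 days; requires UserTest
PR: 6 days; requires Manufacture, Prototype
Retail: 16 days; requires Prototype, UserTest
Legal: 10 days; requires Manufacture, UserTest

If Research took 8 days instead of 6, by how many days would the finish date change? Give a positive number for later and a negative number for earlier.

Critical path before the change: Research→Manufacture→Legal = 6+10+10 = 26 giving 26 days.
Research is on the critical path; changing it to 8 makes that path 28 days.
No other chain overtakes it, so the finish is 28 days.
Change in finish: 28 − 26 = +2 days.

2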